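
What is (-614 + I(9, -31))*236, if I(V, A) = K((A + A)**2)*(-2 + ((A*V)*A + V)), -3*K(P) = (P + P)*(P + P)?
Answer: -120741342843416/3 ≈ -4.0247e+13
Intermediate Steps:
K(P) = -4*P**2/3 (K(P) = -(P + P)*(P + P)/3 = -2*P*2*P/3 = -4*P**2/3)
I(V, A) = -64*A**4*(-2 + V + V*A**2)/3 (I(V, A) = (-4*(A + A)**4/3)*(-2 + ((A*V)*A + V)) = (-4*16*A**4/3)*(-2 + (V*A**2 + V)) = (-4*16*A**4/3)*(-2 + (V + V*A**2)) = (-64*A**4/3)*(-2 + V + V*A**2) = -64*A**4*(-2 + V + V*A**2)/3)
(-614 + I(9, -31))*236 = (-614 + (64/3)*(-31)**4*(2 - 1*9 - 1*9*(-31)**2))*236 = (-614 + (64/3)*923521*(2 - 9 - 1*9*961))*236 = (-614 + (64/3)*923521*(2 - 9 - 8649))*236 = (-614 + (64/3)*923521*(-8656))*236 = (-614 - 511615857664/3)*236 = -511615859506/3*236 = -120741342843416/3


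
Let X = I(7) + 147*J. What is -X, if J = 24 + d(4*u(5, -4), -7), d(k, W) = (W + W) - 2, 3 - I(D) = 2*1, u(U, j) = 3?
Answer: -1177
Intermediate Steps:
I(D) = 1 (I(D) = 3 - 2 = 1)
d(k, W) = -2 + 2*W (d(k, W) = 2*W - 2 = -2 + 2*W)
J = 8 (J = 24 + (-2 + 2*(-7)) = 24 + (-2 - 14) = 24 - 16 = 8)
X = 1177 (X = 1 + 147*8 = 1 + 1176 = 1177)
-X = -1*1177 = -1177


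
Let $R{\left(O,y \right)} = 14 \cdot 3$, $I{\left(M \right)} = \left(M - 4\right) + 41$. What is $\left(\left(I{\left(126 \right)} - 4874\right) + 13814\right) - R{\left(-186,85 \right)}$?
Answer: $9061$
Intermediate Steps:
$I{\left(M \right)} = 37 + M$ ($I{\left(M \right)} = \left(-4 + M\right) + 41 = 37 + M$)
$R{\left(O,y \right)} = 42$
$\left(\left(I{\left(126 \right)} - 4874\right) + 13814\right) - R{\left(-186,85 \right)} = \left(\left(\left(37 + 126\right) - 4874\right) + 13814\right) - 42 = \left(\left(163 - 4874\right) + 13814\right) - 42 = \left(-4711 + 13814\right) - 42 = 9103 - 42 = 9061$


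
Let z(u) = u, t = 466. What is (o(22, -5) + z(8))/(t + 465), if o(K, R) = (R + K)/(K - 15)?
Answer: 73/6517 ≈ 0.011201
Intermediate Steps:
o(K, R) = (K + R)/(-15 + K)
(o(22, -5) + z(8))/(t + 465) = ((22 - 5)/(-15 + 22) + 8)/(466 + 465) = (17/7 + 8)/931 = ((⅐)*17 + 8)*(1/931) = (17/7 + 8)*(1/931) = (73/7)*(1/931) = 73/6517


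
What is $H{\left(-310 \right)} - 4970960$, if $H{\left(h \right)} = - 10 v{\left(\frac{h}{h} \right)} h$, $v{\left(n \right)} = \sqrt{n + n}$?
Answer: $-4970960 + 3100 \sqrt{2} \approx -4.9666 \cdot 10^{6}$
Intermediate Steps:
$v{\left(n \right)} = \sqrt{2} \sqrt{n}$ ($v{\left(n \right)} = \sqrt{2 n} = \sqrt{2} \sqrt{n}$)
$H{\left(h \right)} = - 10 h \sqrt{2}$ ($H{\left(h \right)} = - 10 \sqrt{2} \sqrt{\frac{h}{h}} h = - 10 \sqrt{2} \sqrt{1} h = - 10 \sqrt{2} \cdot 1 h = - 10 \sqrt{2} h = - 10 h \sqrt{2}$)
$H{\left(-310 \right)} - 4970960 = \left(-10\right) \left(-310\right) \sqrt{2} - 4970960 = 3100 \sqrt{2} - 4970960 = -4970960 + 3100 \sqrt{2}$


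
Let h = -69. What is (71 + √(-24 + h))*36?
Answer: 2556 + 36*I*√93 ≈ 2556.0 + 347.17*I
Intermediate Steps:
(71 + √(-24 + h))*36 = (71 + √(-24 - 69))*36 = (71 + √(-93))*36 = (71 + I*√93)*36 = 2556 + 36*I*√93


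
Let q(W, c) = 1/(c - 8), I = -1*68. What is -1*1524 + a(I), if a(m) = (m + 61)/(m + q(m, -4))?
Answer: -1245024/817 ≈ -1523.9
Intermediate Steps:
I = -68
q(W, c) = 1/(-8 + c)
a(m) = (61 + m)/(-1/12 + m) (a(m) = (m + 61)/(m + 1/(-8 - 4)) = (61 + m)/(m + 1/(-12)) = (61 + m)/(m - 1/12) = (61 + m)/(-1/12 + m))
-1*1524 + a(I) = -1*1524 + 12*(61 - 68)/(-1 + 12*(-68)) = -1524 + 12*(-7)/(-1 - 816) = -1524 + 12*(-7)/(-817) = -1524 + 12*(-1/817)*(-7) = -1524 + 84/817 = -1245024/817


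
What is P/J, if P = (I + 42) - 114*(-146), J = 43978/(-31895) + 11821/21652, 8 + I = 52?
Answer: -11553579734200/575180861 ≈ -20087.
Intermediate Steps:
I = 44 (I = -8 + 52 = 44)
J = -575180861/690590540 (J = 43978*(-1/31895) + 11821*(1/21652) = -43978/31895 + 11821/21652 = -575180861/690590540 ≈ -0.83288)
P = 16730 (P = (44 + 42) - 114*(-146) = 86 + 16644 = 16730)
P/J = 16730/(-575180861/690590540) = 16730*(-690590540/575180861) = -11553579734200/575180861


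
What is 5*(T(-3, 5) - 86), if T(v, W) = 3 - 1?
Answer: -420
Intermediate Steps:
T(v, W) = 2
5*(T(-3, 5) - 86) = 5*(2 - 86) = 5*(-84) = -420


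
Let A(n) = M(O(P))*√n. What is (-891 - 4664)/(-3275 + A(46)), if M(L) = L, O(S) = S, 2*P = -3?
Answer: 36385250/21451043 - 16665*√46/21451043 ≈ 1.6909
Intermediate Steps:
P = -3/2 (P = (½)*(-3) = -3/2 ≈ -1.5000)
A(n) = -3*√n/2
(-891 - 4664)/(-3275 + A(46)) = (-891 - 4664)/(-3275 - 3*√46/2) = -5555/(-3275 - 3*√46/2)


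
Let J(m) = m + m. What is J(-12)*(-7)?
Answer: 168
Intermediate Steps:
J(m) = 2*m
J(-12)*(-7) = (2*(-12))*(-7) = -24*(-7) = 168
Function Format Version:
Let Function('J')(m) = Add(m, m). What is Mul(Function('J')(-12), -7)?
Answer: 168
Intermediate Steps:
Function('J')(m) = Mul(2, m)
Mul(Function('J')(-12), -7) = Mul(Mul(2, -12), -7) = Mul(-24, -7) = 168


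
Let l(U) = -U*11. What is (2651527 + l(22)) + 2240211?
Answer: 4891496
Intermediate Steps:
l(U) = -11*U
(2651527 + l(22)) + 2240211 = (2651527 - 11*22) + 2240211 = (2651527 - 242) + 2240211 = 2651285 + 2240211 = 4891496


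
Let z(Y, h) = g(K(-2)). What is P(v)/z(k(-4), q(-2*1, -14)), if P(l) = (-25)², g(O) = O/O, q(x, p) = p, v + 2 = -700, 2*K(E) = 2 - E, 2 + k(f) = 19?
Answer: 625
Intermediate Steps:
k(f) = 17 (k(f) = -2 + 19 = 17)
K(E) = 1 - E/2 (K(E) = (2 - E)/2 = 1 - E/2)
v = -702 (v = -2 - 700 = -702)
g(O) = 1
z(Y, h) = 1
P(l) = 625
P(v)/z(k(-4), q(-2*1, -14)) = 625/1 = 625*1 = 625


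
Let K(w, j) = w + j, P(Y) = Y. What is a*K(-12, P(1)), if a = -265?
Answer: 2915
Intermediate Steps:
K(w, j) = j + w
a*K(-12, P(1)) = -265*(1 - 12) = -265*(-11) = 2915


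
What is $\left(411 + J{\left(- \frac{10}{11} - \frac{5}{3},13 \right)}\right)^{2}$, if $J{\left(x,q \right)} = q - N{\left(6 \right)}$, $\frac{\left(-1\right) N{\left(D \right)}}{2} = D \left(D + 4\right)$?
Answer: $295936$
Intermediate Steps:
$N{\left(D \right)} = - 2 D \left(4 + D\right)$ ($N{\left(D \right)} = - 2 D \left(D + 4\right) = - 2 D \left(4 + D\right)$)
$J{\left(x,q \right)} = 120 + q$ ($J{\left(x,q \right)} = q - \left(-2\right) 6 \left(4 + 6\right) = q - \left(-2\right) 6 \cdot 10 = q - -120 = q + 120 = 120 + q$)
$\left(411 + J{\left(- \frac{10}{11} - \frac{5}{3},13 \right)}\right)^{2} = \left(411 + \left(120 + 13\right)\right)^{2} = \left(411 + 133\right)^{2} = 544^{2} = 295936$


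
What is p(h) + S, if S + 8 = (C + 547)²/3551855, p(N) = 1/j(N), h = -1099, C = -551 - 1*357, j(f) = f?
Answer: -31088238236/3903488645 ≈ -7.9642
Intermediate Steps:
C = -908 (C = -551 - 357 = -908)
p(N) = 1/N
S = -28284519/3551855 (S = -8 + (-908 + 547)²/3551855 = -8 + (-361)²*(1/3551855) = -8 + 130321*(1/3551855) = -8 + 130321/3551855 = -28284519/3551855 ≈ -7.9633)
p(h) + S = 1/(-1099) - 28284519/3551855 = -1/1099 - 28284519/3551855 = -31088238236/3903488645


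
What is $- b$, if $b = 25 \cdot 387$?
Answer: $-9675$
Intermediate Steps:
$b = 9675$
$- b = \left(-1\right) 9675 = -9675$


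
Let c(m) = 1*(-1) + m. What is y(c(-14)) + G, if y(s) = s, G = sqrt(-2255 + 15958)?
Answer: -15 + sqrt(13703) ≈ 102.06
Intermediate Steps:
c(m) = -1 + m
G = sqrt(13703) ≈ 117.06
y(c(-14)) + G = (-1 - 14) + sqrt(13703) = -15 + sqrt(13703)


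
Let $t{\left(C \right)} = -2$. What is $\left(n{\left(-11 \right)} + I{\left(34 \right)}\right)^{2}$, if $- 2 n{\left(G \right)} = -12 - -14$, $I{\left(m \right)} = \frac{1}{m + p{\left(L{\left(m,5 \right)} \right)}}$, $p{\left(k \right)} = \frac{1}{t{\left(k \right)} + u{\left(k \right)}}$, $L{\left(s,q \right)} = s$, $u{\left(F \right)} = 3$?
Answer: $\frac{1156}{1225} \approx 0.94367$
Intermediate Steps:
$p{\left(k \right)} = 1$ ($p{\left(k \right)} = \frac{1}{-2 + 3} = 1^{-1} = 1$)
$I{\left(m \right)} = \frac{1}{1 + m}$ ($I{\left(m \right)} = \frac{1}{m + 1} = \frac{1}{1 + m}$)
$n{\left(G \right)} = -1$ ($n{\left(G \right)} = - \frac{-12 - -14}{2} = - \frac{-12 + 14}{2} = \left(- \frac{1}{2}\right) 2 = -1$)
$\left(n{\left(-11 \right)} + I{\left(34 \right)}\right)^{2} = \left(-1 + \frac{1}{1 + 34}\right)^{2} = \left(-1 + \frac{1}{35}\right)^{2} = \left(- \frac{34}{35}\right)^{2} = \frac{1156}{1225}$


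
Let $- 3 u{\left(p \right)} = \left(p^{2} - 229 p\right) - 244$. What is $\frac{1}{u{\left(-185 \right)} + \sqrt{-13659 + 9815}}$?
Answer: $- \frac{114519}{2914373156} - \frac{279 i}{2914373156} \approx -3.9295 \cdot 10^{-5} - 9.5732 \cdot 10^{-8} i$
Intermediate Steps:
$u{\left(p \right)} = \frac{244}{3} - \frac{p^{2}}{3} + \frac{229 p}{3}$ ($u{\left(p \right)} = - \frac{\left(p^{2} - 229 p\right) - 244}{3} = - \frac{-244 + p^{2} - 229 p}{3} = \frac{244}{3} - \frac{p^{2}}{3} + \frac{229 p}{3}$)
$\frac{1}{u{\left(-185 \right)} + \sqrt{-13659 + 9815}} = \frac{1}{\left(\frac{244}{3} - \frac{\left(-185\right)^{2}}{3} + \frac{229}{3} \left(-185\right)\right) + \sqrt{-13659 + 9815}} = \frac{1}{\left(\frac{244}{3} - \frac{34225}{3} - \frac{42365}{3}\right) + \sqrt{-3844}} = \frac{1}{\left(\frac{244}{3} - \frac{34225}{3} - \frac{42365}{3}\right) + 62 i} = \frac{1}{- \frac{76346}{3} + 62 i} = \frac{9 \left(- \frac{76346}{3} - 62 i\right)}{5828746312}$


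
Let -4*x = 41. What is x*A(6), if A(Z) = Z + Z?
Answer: -123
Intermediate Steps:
x = -41/4 (x = -1/4*41 = -41/4 ≈ -10.250)
A(Z) = 2*Z
x*A(6) = -41*6/2 = -41/4*12 = -123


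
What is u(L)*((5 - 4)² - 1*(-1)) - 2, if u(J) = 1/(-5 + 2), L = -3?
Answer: -8/3 ≈ -2.6667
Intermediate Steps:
u(J) = -⅓ (u(J) = 1/(-3) = -⅓)
u(L)*((5 - 4)² - 1*(-1)) - 2 = -((5 - 4)² - 1*(-1))/3 - 2 = -(1² + 1)/3 - 2 = -(1 + 1)/3 - 2 = -⅓*2 - 2 = -⅔ - 2 = -8/3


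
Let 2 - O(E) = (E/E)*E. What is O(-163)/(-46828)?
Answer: -165/46828 ≈ -0.0035235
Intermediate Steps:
O(E) = 2 - E (O(E) = 2 - E/E*E = 2 - E)
O(-163)/(-46828) = (2 - 1*(-163))/(-46828) = (2 + 163)*(-1/46828) = 165*(-1/46828) = -165/46828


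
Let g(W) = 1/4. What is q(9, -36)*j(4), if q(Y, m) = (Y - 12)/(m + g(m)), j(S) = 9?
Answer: 108/143 ≈ 0.75525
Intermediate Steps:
g(W) = ¼
q(Y, m) = (-12 + Y)/(¼ + m) (q(Y, m) = (Y - 12)/(m + ¼) = (-12 + Y)/(¼ + m))
q(9, -36)*j(4) = (4*(-12 + 9)/(1 + 4*(-36)))*9 = (4*(-3)/(1 - 144))*9 = (4*(-3)/(-143))*9 = (4*(-1/143)*(-3))*9 = (12/143)*9 = 108/143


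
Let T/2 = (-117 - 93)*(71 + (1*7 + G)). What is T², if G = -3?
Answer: 992250000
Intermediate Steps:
T = -31500 (T = 2*((-117 - 93)*(71 + (1*7 - 3))) = 2*(-210*(71 + (7 - 3))) = 2*(-210*(71 + 4)) = 2*(-210*75) = 2*(-15750) = -31500)
T² = (-31500)² = 992250000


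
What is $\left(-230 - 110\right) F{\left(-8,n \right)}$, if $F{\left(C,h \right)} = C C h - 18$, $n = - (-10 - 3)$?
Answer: $-276760$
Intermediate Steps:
$n = 13$ ($n = \left(-1\right) \left(-13\right) = 13$)
$F{\left(C,h \right)} = -18 + h C^{2}$ ($F{\left(C,h \right)} = C^{2} h - 18 = h C^{2} - 18 = -18 + h C^{2}$)
$\left(-230 - 110\right) F{\left(-8,n \right)} = \left(-230 - 110\right) \left(-18 + 13 \left(-8\right)^{2}\right) = - 340 \left(-18 + 13 \cdot 64\right) = - 340 \left(-18 + 832\right) = \left(-340\right) 814 = -276760$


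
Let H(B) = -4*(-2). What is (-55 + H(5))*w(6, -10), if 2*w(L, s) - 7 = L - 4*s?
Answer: -2491/2 ≈ -1245.5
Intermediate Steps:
w(L, s) = 7/2 + L/2 - 2*s (w(L, s) = 7/2 + (L - 4*s)/2 = 7/2 + (L/2 - 2*s) = 7/2 + L/2 - 2*s)
H(B) = 8
(-55 + H(5))*w(6, -10) = (-55 + 8)*(7/2 + (½)*6 - 2*(-10)) = -47*(7/2 + 3 + 20) = -47*53/2 = -2491/2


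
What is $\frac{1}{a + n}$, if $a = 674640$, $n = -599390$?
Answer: $\frac{1}{75250} \approx 1.3289 \cdot 10^{-5}$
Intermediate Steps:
$\frac{1}{a + n} = \frac{1}{674640 - 599390} = \frac{1}{75250}$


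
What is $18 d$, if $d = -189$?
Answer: $-3402$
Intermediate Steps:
$18 d = 18 \left(-189\right) = -3402$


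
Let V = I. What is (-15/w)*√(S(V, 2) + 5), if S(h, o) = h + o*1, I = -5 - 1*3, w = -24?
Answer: 5*I/8 ≈ 0.625*I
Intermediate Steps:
I = -8 (I = -5 - 3 = -8)
V = -8
S(h, o) = h + o
(-15/w)*√(S(V, 2) + 5) = (-15/(-24))*√((-8 + 2) + 5) = (-1/24*(-15))*√(-6 + 5) = 5*√(-1)/8 = 5*I/8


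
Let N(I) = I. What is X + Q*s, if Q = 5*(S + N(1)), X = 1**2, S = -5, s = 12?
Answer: -239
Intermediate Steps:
X = 1
Q = -20 (Q = 5*(-5 + 1) = 5*(-4) = -20)
X + Q*s = 1 - 20*12 = 1 - 240 = -239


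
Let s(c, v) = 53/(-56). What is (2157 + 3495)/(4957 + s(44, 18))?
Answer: 105504/92513 ≈ 1.1404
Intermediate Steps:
s(c, v) = -53/56 (s(c, v) = 53*(-1/56) = -53/56)
(2157 + 3495)/(4957 + s(44, 18)) = (2157 + 3495)/(4957 - 53/56) = 5652/(277539/56) = 5652*(56/277539) = 105504/92513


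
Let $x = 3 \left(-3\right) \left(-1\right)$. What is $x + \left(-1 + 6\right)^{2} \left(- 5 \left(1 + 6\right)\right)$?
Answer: $-866$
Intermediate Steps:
$x = 9$ ($x = \left(-9\right) \left(-1\right) = 9$)
$x + \left(-1 + 6\right)^{2} \left(- 5 \left(1 + 6\right)\right) = 9 + \left(-1 + 6\right)^{2} \left(- 5 \left(1 + 6\right)\right) = 9 + 5^{2} \left(\left(-5\right) 7\right) = 9 + 25 \left(-35\right) = 9 - 875 = -866$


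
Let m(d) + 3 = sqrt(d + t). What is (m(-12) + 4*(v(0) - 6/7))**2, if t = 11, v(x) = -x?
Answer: 1976/49 - 90*I/7 ≈ 40.327 - 12.857*I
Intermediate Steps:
m(d) = -3 + sqrt(11 + d) (m(d) = -3 + sqrt(d + 11) = -3 + sqrt(11 + d))
(m(-12) + 4*(v(0) - 6/7))**2 = ((-3 + sqrt(11 - 12)) + 4*(-1*0 - 6/7))**2 = ((-3 + sqrt(-1)) + 4*(0 - 6*1/7))**2 = ((-3 + I) + 4*(0 - 6/7))**2 = ((-3 + I) + 4*(-6/7))**2 = ((-3 + I) - 24/7)**2 = (-45/7 + I)**2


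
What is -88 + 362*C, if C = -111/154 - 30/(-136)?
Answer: -704423/2618 ≈ -269.07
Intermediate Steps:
C = -2619/5236 (C = -111*1/154 - 30*(-1/136) = -111/154 + 15/68 = -2619/5236 ≈ -0.50019)
-88 + 362*C = -88 + 362*(-2619/5236) = -88 - 474039/2618 = -704423/2618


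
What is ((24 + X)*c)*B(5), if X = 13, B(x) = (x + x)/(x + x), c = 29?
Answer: 1073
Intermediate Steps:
B(x) = 1 (B(x) = (2*x)/((2*x)) = (2*x)*(1/(2*x)) = 1)
((24 + X)*c)*B(5) = ((24 + 13)*29)*1 = (37*29)*1 = 1073*1 = 1073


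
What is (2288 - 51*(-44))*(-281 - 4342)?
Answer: -20951436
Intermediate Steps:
(2288 - 51*(-44))*(-281 - 4342) = (2288 + 2244)*(-4623) = 4532*(-4623) = -20951436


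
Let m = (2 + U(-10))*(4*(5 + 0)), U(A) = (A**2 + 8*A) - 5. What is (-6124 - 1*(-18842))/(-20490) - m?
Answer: -3489659/10245 ≈ -340.62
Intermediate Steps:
U(A) = -5 + A**2 + 8*A
m = 340 (m = (2 + (-5 + (-10)**2 + 8*(-10)))*(4*(5 + 0)) = (2 + (-5 + 100 - 80))*(4*5) = (2 + 15)*20 = 17*20 = 340)
(-6124 - 1*(-18842))/(-20490) - m = (-6124 - 1*(-18842))/(-20490) - 1*340 = (-6124 + 18842)*(-1/20490) - 340 = 12718*(-1/20490) - 340 = -6359/10245 - 340 = -3489659/10245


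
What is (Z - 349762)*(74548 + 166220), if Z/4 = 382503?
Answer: 284166432000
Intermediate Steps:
Z = 1530012 (Z = 4*382503 = 1530012)
(Z - 349762)*(74548 + 166220) = (1530012 - 349762)*(74548 + 166220) = 1180250*240768 = 284166432000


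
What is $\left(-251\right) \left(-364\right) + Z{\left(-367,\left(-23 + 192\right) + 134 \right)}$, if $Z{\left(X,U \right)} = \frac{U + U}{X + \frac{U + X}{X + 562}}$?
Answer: $\frac{6544193786}{71629} \approx 91362.0$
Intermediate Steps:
$Z{\left(X,U \right)} = \frac{2 U}{X + \frac{U + X}{562 + X}}$
$\left(-251\right) \left(-364\right) + Z{\left(-367,\left(-23 + 192\right) + 134 \right)} = \left(-251\right) \left(-364\right) + \frac{2 \left(\left(-23 + 192\right) + 134\right) \left(562 - 367\right)}{\left(\left(-23 + 192\right) + 134\right) + \left(-367\right)^{2} + 563 \left(-367\right)} = 91364 + 2 \left(169 + 134\right) \frac{1}{\left(169 + 134\right) + 134689 - 206621} \cdot 195 = 91364 + 2 \cdot 303 \frac{1}{303 + 134689 - 206621} \cdot 195 = 91364 + 2 \cdot 303 \frac{1}{-71629} \cdot 195 = 91364 + 2 \cdot 303 \left(- \frac{1}{71629}\right) 195 = 91364 - \frac{118170}{71629} = \frac{6544193786}{71629}$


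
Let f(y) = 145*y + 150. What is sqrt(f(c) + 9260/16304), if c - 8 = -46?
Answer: I*sqrt(22260100855)/2038 ≈ 73.208*I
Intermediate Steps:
c = -38 (c = 8 - 46 = -38)
f(y) = 150 + 145*y
sqrt(f(c) + 9260/16304) = sqrt((150 + 145*(-38)) + 9260/16304) = sqrt((150 - 5510) + 9260*(1/16304)) = sqrt(-5360 + 2315/4076) = sqrt(-21845045/4076) = I*sqrt(22260100855)/2038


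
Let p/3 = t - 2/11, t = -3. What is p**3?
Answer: -1157625/1331 ≈ -869.74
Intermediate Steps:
p = -105/11 (p = 3*(-3 - 2/11) = 3*(-35/11) = -105/11 ≈ -9.5455)
p**3 = (-105/11)**3 = -1157625/1331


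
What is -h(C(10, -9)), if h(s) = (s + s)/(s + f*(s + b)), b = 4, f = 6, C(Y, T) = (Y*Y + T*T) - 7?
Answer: -58/207 ≈ -0.28019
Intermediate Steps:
C(Y, T) = -7 + T² + Y² (C(Y, T) = (Y² + T²) - 7 = (T² + Y²) - 7 = -7 + T² + Y²)
h(s) = 2*s/(24 + 7*s) (h(s) = (s + s)/(s + 6*(s + 4)) = (2*s)/(s + 6*(4 + s)) = (2*s)/(s + (24 + 6*s)) = (2*s)/(24 + 7*s) = 2*s/(24 + 7*s))
-h(C(10, -9)) = -2*(-7 + (-9)² + 10²)/(24 + 7*(-7 + (-9)² + 10²)) = -2*(-7 + 81 + 100)/(24 + 7*(-7 + 81 + 100)) = -2*174/(24 + 7*174) = -2*174/(24 + 1218) = -2*174/1242 = -1*58/207 = -58/207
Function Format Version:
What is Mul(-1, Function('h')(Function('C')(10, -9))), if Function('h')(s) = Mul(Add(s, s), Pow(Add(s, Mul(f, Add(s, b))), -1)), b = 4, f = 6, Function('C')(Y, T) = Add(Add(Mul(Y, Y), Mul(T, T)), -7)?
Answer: Rational(-58, 207) ≈ -0.28019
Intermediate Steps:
Function('C')(Y, T) = Add(-7, Pow(T, 2), Pow(Y, 2)) (Function('C')(Y, T) = Add(Add(Pow(Y, 2), Pow(T, 2)), -7) = Add(Add(Pow(T, 2), Pow(Y, 2)), -7) = Add(-7, Pow(T, 2), Pow(Y, 2)))
Function('h')(s) = Mul(2, s, Pow(Add(24, Mul(7, s)), -1)) (Function('h')(s) = Mul(Add(s, s), Pow(Add(s, Mul(6, Add(s, 4))), -1)) = Mul(Mul(2, s), Pow(Add(s, Mul(6, Add(4, s))), -1)) = Mul(Mul(2, s), Pow(Add(s, Add(24, Mul(6, s))), -1)) = Mul(Mul(2, s), Pow(Add(24, Mul(7, s)), -1)) = Mul(2, s, Pow(Add(24, Mul(7, s)), -1)))
Mul(-1, Function('h')(Function('C')(10, -9))) = Mul(-1, Mul(2, Add(-7, Pow(-9, 2), Pow(10, 2)), Pow(Add(24, Mul(7, Add(-7, Pow(-9, 2), Pow(10, 2)))), -1))) = Mul(-1, Mul(2, Add(-7, 81, 100), Pow(Add(24, Mul(7, Add(-7, 81, 100))), -1))) = Mul(-1, Mul(2, 174, Pow(Add(24, Mul(7, 174)), -1))) = Mul(-1, Mul(2, 174, Pow(Add(24, 1218), -1))) = Mul(-1, Mul(2, 174, Pow(1242, -1))) = Mul(-1, Mul(2, 174, Rational(1, 1242))) = Mul(-1, Rational(58, 207)) = Rational(-58, 207)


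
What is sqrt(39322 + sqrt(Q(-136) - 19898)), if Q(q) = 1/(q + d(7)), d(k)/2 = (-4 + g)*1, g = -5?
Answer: sqrt(932560552 + 462*I*sqrt(52433458))/154 ≈ 198.3 + 0.35568*I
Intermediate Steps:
d(k) = -18 (d(k) = 2*((-4 - 5)*1) = 2*(-9*1) = 2*(-9) = -18)
Q(q) = 1/(-18 + q) (Q(q) = 1/(q - 18) = 1/(-18 + q))
sqrt(39322 + sqrt(Q(-136) - 19898)) = sqrt(39322 + sqrt(1/(-18 - 136) - 19898)) = sqrt(39322 + sqrt(1/(-154) - 19898)) = sqrt(39322 + sqrt(-1/154 - 19898)) = sqrt(39322 + sqrt(-3064293/154)) = sqrt(39322 + 3*I*sqrt(52433458)/154)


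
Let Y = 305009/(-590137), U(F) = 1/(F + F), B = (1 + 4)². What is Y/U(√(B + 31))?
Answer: -1220036*√14/590137 ≈ -7.7354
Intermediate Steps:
B = 25 (B = 5² = 25)
U(F) = 1/(2*F)
Y = -305009/590137 (Y = 305009*(-1/590137) = -305009/590137 ≈ -0.51684)
Y/U(√(B + 31)) = -305009*2*√(25 + 31)/590137 = -305009*4*√14/590137 = -1220036*√14/590137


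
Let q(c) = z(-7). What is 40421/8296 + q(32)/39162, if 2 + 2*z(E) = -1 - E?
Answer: 12975277/2663016 ≈ 4.8724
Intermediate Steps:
z(E) = -3/2 - E/2 (z(E) = -1 + (-1 - E)/2 = -1 + (-½ - E/2) = -3/2 - E/2)
q(c) = 2 (q(c) = -3/2 - ½*(-7) = -3/2 + 7/2 = 2)
40421/8296 + q(32)/39162 = 40421/8296 + 2/39162 = 40421*(1/8296) + 2*(1/39162) = 40421/8296 + 1/19581 = 12975277/2663016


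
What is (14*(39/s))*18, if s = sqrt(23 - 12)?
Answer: 9828*sqrt(11)/11 ≈ 2963.3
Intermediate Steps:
s = sqrt(11) ≈ 3.3166
(14*(39/s))*18 = (14*(39/(sqrt(11))))*18 = (14*(39*(sqrt(11)/11)))*18 = (14*(39*sqrt(11)/11))*18 = (546*sqrt(11)/11)*18 = 9828*sqrt(11)/11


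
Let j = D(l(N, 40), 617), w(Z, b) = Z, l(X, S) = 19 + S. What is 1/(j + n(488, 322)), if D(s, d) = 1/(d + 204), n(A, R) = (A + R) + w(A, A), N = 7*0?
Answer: 821/1065659 ≈ 0.00077042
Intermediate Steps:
N = 0
n(A, R) = R + 2*A (n(A, R) = (A + R) + A = R + 2*A)
D(s, d) = 1/(204 + d)
j = 1/821 (j = 1/(204 + 617) = 1/821 ≈ 0.0012180)
1/(j + n(488, 322)) = 1/(1/821 + (322 + 2*488)) = 1/(1/821 + (322 + 976)) = 1/(1/821 + 1298) = 1/(1065659/821) = 821/1065659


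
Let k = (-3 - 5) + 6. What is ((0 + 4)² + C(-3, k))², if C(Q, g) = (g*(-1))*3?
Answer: 484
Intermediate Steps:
k = -2 (k = -8 + 6 = -2)
C(Q, g) = -3*g (C(Q, g) = -g*3 = -3*g)
((0 + 4)² + C(-3, k))² = ((0 + 4)² - 3*(-2))² = (4² + 6)² = (16 + 6)² = 22² = 484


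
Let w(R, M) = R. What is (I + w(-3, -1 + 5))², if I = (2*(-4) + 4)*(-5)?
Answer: 289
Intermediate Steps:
I = 20 (I = (-8 + 4)*(-5) = -4*(-5) = 20)
(I + w(-3, -1 + 5))² = (20 - 3)² = 17² = 289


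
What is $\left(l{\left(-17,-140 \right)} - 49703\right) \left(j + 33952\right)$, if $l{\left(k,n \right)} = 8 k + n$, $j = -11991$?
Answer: $-1097588819$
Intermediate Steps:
$l{\left(k,n \right)} = n + 8 k$
$\left(l{\left(-17,-140 \right)} - 49703\right) \left(j + 33952\right) = \left(\left(-140 + 8 \left(-17\right)\right) - 49703\right) \left(-11991 + 33952\right) = \left(\left(-140 - 136\right) - 49703\right) 21961 = \left(-276 - 49703\right) 21961 = \left(-49979\right) 21961 = -1097588819$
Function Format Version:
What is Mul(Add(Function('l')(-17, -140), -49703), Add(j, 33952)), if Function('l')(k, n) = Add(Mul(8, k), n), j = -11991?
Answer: -1097588819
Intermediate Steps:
Function('l')(k, n) = Add(n, Mul(8, k))
Mul(Add(Function('l')(-17, -140), -49703), Add(j, 33952)) = Mul(Add(Add(-140, Mul(8, -17)), -49703), Add(-11991, 33952)) = Mul(Add(Add(-140, -136), -49703), 21961) = Mul(Add(-276, -49703), 21961) = Mul(-49979, 21961) = -1097588819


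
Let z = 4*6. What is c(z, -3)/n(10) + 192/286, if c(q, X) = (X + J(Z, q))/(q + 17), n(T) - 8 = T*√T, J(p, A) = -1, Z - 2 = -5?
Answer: 35468/52767 - 5*√10/4797 ≈ 0.66887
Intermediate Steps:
Z = -3 (Z = 2 - 5 = -3)
n(T) = 8 + T^(3/2) (n(T) = 8 + T*√T = 8 + T^(3/2))
z = 24
c(q, X) = (-1 + X)/(17 + q) (c(q, X) = (X - 1)/(q + 17) = (-1 + X)/(17 + q))
c(z, -3)/n(10) + 192/286 = ((-1 - 3)/(17 + 24))/(8 + 10^(3/2)) + 192/286 = (-4/41)/(8 + 10*√10) + 192*(1/286) = ((1/41)*(-4))/(8 + 10*√10) + 96/143 = -4/(41*(8 + 10*√10)) + 96/143 = 96/143 - 4/(41*(8 + 10*√10))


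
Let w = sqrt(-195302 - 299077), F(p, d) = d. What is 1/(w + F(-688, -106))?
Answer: -106/505615 - 3*I*sqrt(54931)/505615 ≈ -0.00020965 - 0.0013906*I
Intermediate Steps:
w = 3*I*sqrt(54931) (w = sqrt(-494379) = 3*I*sqrt(54931) ≈ 703.12*I)
1/(w + F(-688, -106)) = 1/(3*I*sqrt(54931) - 106) = 1/(-106 + 3*I*sqrt(54931))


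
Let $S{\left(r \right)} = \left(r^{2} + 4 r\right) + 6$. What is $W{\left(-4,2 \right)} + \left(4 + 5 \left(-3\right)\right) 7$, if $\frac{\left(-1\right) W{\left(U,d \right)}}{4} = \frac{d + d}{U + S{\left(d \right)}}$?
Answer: $- \frac{547}{7} \approx -78.143$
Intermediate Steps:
$S{\left(r \right)} = 6 + r^{2} + 4 r$
$W{\left(U,d \right)} = - \frac{8 d}{6 + U + d^{2} + 4 d}$ ($W{\left(U,d \right)} = - 4 \frac{d + d}{U + \left(6 + d^{2} + 4 d\right)} = - 4 \frac{2 d}{6 + U + d^{2} + 4 d} = - \frac{8 d}{6 + U + d^{2} + 4 d}$)
$W{\left(-4,2 \right)} + \left(4 + 5 \left(-3\right)\right) 7 = \left(-8\right) 2 \frac{1}{6 - 4 + 2^{2} + 4 \cdot 2} + \left(4 + 5 \left(-3\right)\right) 7 = \left(-8\right) 2 \frac{1}{6 - 4 + 4 + 8} + \left(4 - 15\right) 7 = \left(-8\right) 2 \cdot \frac{1}{14} - 77 = - \frac{8}{7} - 77 = - \frac{547}{7}$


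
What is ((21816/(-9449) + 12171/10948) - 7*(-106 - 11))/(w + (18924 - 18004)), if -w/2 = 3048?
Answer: -84599789199/535445046752 ≈ -0.15800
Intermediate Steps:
w = -6096 (w = -2*3048 = -6096)
((21816/(-9449) + 12171/10948) - 7*(-106 - 11))/(w + (18924 - 18004)) = ((21816/(-9449) + 12171/10948) - 7*(-106 - 11))/(-6096 + (18924 - 18004)) = ((21816*(-1/9449) + 12171*(1/10948)) - 7*(-117))/(-6096 + 920) = ((-21816/9449 + 12171/10948) + 819)/(-5176) = (-123837789/103447652 + 819)*(-1/5176) = (84599789199/103447652)*(-1/5176) = -84599789199/535445046752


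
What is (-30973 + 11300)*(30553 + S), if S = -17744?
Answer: -251991457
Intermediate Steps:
(-30973 + 11300)*(30553 + S) = (-30973 + 11300)*(30553 - 17744) = -19673*12809 = -251991457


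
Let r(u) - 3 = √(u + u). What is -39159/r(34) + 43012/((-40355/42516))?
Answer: -103152408993/2380945 - 78318*√17/59 ≈ -48797.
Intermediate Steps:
r(u) = 3 + √2*√u (r(u) = 3 + √(u + u) = 3 + √(2*u) = 3 + √2*√u)
-39159/r(34) + 43012/((-40355/42516)) = -39159/(3 + √2*√34) + 43012/((-40355/42516)) = -39159/(3 + 2*√17) + 43012/((-40355*1/42516)) = -39159/(3 + 2*√17) + 43012/(-40355/42516) = -39159/(3 + 2*√17) + 43012*(-42516/40355) = -39159/(3 + 2*√17) - 1828698192/40355 = -1828698192/40355 - 39159/(3 + 2*√17)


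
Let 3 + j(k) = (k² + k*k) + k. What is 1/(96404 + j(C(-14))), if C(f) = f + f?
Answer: 1/97941 ≈ 1.0210e-5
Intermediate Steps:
C(f) = 2*f
j(k) = -3 + k + 2*k² (j(k) = -3 + ((k² + k*k) + k) = -3 + ((k² + k²) + k) = -3 + (2*k² + k) = -3 + (k + 2*k²) = -3 + k + 2*k²)
1/(96404 + j(C(-14))) = 1/(96404 + (-3 + 2*(-14) + 2*(2*(-14))²)) = 1/(96404 + (-3 - 28 + 2*(-28)²)) = 1/(96404 + (-3 - 28 + 2*784)) = 1/(96404 + (-3 - 28 + 1568)) = 1/(96404 + 1537) = 1/97941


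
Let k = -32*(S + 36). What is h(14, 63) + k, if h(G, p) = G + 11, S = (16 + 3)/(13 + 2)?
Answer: -17513/15 ≈ -1167.5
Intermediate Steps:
S = 19/15 ≈ 1.2667
h(G, p) = 11 + G
k = -17888/15 (k = -32*(19/15 + 36) = -32*559/15 = -17888/15 ≈ -1192.5)
h(14, 63) + k = (11 + 14) - 17888/15 = 25 - 17888/15 = -17513/15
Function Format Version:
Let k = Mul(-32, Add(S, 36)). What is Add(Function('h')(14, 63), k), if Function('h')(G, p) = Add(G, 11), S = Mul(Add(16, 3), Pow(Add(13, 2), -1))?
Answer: Rational(-17513, 15) ≈ -1167.5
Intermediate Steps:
S = Rational(19, 15) (S = Mul(19, Pow(15, -1)) = Mul(19, Rational(1, 15)) = Rational(19, 15) ≈ 1.2667)
Function('h')(G, p) = Add(11, G)
k = Rational(-17888, 15) (k = Mul(-32, Add(Rational(19, 15), 36)) = Mul(-32, Rational(559, 15)) = Rational(-17888, 15) ≈ -1192.5)
Add(Function('h')(14, 63), k) = Add(Add(11, 14), Rational(-17888, 15)) = Add(25, Rational(-17888, 15)) = Rational(-17513, 15)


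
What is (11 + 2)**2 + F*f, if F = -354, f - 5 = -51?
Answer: 16453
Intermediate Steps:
f = -46 (f = 5 - 51 = -46)
(11 + 2)**2 + F*f = (11 + 2)**2 - 354*(-46) = 13**2 + 16284 = 169 + 16284 = 16453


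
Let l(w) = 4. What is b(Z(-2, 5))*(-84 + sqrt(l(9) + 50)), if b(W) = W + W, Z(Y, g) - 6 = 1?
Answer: -1176 + 42*sqrt(6) ≈ -1073.1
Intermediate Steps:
Z(Y, g) = 7 (Z(Y, g) = 6 + 1 = 7)
b(W) = 2*W
b(Z(-2, 5))*(-84 + sqrt(l(9) + 50)) = (2*7)*(-84 + sqrt(4 + 50)) = 14*(-84 + sqrt(54)) = 14*(-84 + 3*sqrt(6)) = -1176 + 42*sqrt(6)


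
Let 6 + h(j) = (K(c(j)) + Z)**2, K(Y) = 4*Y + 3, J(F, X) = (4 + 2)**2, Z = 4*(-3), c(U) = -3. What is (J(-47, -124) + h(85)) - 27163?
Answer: -26692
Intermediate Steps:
Z = -12
J(F, X) = 36 (J(F, X) = 6**2 = 36)
K(Y) = 3 + 4*Y
h(j) = 435 (h(j) = -6 + ((3 + 4*(-3)) - 12)**2 = -6 + ((3 - 12) - 12)**2 = -6 + (-9 - 12)**2 = -6 + (-21)**2 = -6 + 441 = 435)
(J(-47, -124) + h(85)) - 27163 = (36 + 435) - 27163 = 471 - 27163 = -26692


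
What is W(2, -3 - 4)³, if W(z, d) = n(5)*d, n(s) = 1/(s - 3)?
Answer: -343/8 ≈ -42.875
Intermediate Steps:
n(s) = 1/(-3 + s)
W(z, d) = d/2 (W(z, d) = d/(-3 + 5) = d/2)
W(2, -3 - 4)³ = ((-3 - 4)/2)³ = ((½)*(-7))³ = (-7/2)³ = -343/8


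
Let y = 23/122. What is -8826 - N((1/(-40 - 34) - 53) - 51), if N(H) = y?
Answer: -1076795/122 ≈ -8826.2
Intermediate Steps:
y = 23/122 (y = 23*(1/122) = 23/122 ≈ 0.18852)
N(H) = 23/122
-8826 - N((1/(-40 - 34) - 53) - 51) = -8826 - 1*23/122 = -8826 - 23/122 = -1076795/122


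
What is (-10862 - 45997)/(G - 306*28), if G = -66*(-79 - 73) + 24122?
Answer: -5169/2326 ≈ -2.2223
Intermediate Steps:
G = 34154 (G = -66*(-152) + 24122 = 10032 + 24122 = 34154)
(-10862 - 45997)/(G - 306*28) = (-10862 - 45997)/(34154 - 306*28) = -56859/(34154 - 8568) = -56859/25586 = -56859*1/25586 = -5169/2326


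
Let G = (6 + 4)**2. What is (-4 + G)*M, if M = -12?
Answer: -1152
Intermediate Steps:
G = 100 (G = 10**2 = 100)
(-4 + G)*M = (-4 + 100)*(-12) = 96*(-12) = -1152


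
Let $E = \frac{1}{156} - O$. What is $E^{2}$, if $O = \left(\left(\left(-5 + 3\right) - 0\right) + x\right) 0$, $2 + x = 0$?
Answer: $\frac{1}{24336} \approx 4.1091 \cdot 10^{-5}$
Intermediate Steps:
$x = -2$ ($x = -2 + 0 = -2$)
$O = 0$ ($O = \left(\left(\left(-5 + 3\right) - 0\right) - 2\right) 0 = \left(\left(-2 + 0\right) - 2\right) 0 = \left(-2 - 2\right) 0 = \left(-4\right) 0 = 0$)
$E = \frac{1}{156}$ ($E = \frac{1}{156} - 0 = \frac{1}{156} + 0 = \frac{1}{156} \approx 0.0064103$)
$E^{2} = \left(\frac{1}{156}\right)^{2} = \frac{1}{24336}$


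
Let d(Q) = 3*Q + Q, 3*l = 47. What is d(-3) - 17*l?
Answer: -835/3 ≈ -278.33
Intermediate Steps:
l = 47/3 (l = (1/3)*47 = 47/3 ≈ 15.667)
d(Q) = 4*Q
d(-3) - 17*l = 4*(-3) - 17*47/3 = -12 - 799/3 = -835/3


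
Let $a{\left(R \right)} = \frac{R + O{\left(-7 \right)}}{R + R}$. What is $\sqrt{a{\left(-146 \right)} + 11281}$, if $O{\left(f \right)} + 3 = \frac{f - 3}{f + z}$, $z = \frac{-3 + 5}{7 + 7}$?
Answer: $\frac{\sqrt{34628625582}}{1752} \approx 106.21$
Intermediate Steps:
$z = \frac{1}{7}$ ($z = \frac{2}{14} = 2 \cdot \frac{1}{14} = \frac{1}{7} \approx 0.14286$)
$O{\left(f \right)} = -3 + \frac{-3 + f}{\frac{1}{7} + f}$ ($O{\left(f \right)} = -3 + \frac{f - 3}{f + \frac{1}{7}} = -3 + \frac{-3 + f}{\frac{1}{7} + f}$)
$a{\left(R \right)} = \frac{- \frac{37}{24} + R}{2 R}$ ($a{\left(R \right)} = \frac{R + \frac{2 \left(-12 - -49\right)}{1 + 7 \left(-7\right)}}{R + R} = \frac{R + \frac{2 \left(-12 + 49\right)}{1 - 49}}{2 R} = \left(R + 2 \frac{1}{-48} \cdot 37\right) \frac{1}{2 R} = \left(R + 2 \left(- \frac{1}{48}\right) 37\right) \frac{1}{2 R} = \left(R - \frac{37}{24}\right) \frac{1}{2 R} = \left(- \frac{37}{24} + R\right) \frac{1}{2 R} = \frac{- \frac{37}{24} + R}{2 R}$)
$\sqrt{a{\left(-146 \right)} + 11281} = \sqrt{\frac{-37 + 24 \left(-146\right)}{48 \left(-146\right)} + 11281} = \sqrt{\frac{1}{48} \left(- \frac{1}{146}\right) \left(-37 - 3504\right) + 11281} = \sqrt{\frac{1}{48} \left(- \frac{1}{146}\right) \left(-3541\right) + 11281} = \sqrt{\frac{3541}{7008} + 11281} = \sqrt{\frac{79060789}{7008}} = \frac{\sqrt{34628625582}}{1752}$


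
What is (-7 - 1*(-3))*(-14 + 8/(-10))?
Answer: 296/5 ≈ 59.200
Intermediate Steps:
(-7 - 1*(-3))*(-14 + 8/(-10)) = (-7 + 3)*(-14 + 8*(-⅒)) = -4*(-14 - ⅘) = -4*(-74/5) = 296/5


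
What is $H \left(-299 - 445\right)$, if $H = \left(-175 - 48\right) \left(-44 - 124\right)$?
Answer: $-27873216$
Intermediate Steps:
$H = 37464$ ($H = \left(-223\right) \left(-168\right) = 37464$)
$H \left(-299 - 445\right) = 37464 \left(-299 - 445\right) = 37464 \left(-744\right) = -27873216$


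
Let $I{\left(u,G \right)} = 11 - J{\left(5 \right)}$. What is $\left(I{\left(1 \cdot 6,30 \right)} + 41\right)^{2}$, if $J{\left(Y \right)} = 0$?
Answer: $2704$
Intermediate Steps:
$I{\left(u,G \right)} = 11$ ($I{\left(u,G \right)} = 11 - 0 = 11 + 0 = 11$)
$\left(I{\left(1 \cdot 6,30 \right)} + 41\right)^{2} = \left(11 + 41\right)^{2} = 52^{2} = 2704$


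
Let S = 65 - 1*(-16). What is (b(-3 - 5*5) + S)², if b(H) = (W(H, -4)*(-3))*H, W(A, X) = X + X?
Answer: 349281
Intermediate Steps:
W(A, X) = 2*X
b(H) = 24*H (b(H) = ((2*(-4))*(-3))*H = (-8*(-3))*H = 24*H)
S = 81 (S = 65 + 16 = 81)
(b(-3 - 5*5) + S)² = (24*(-3 - 5*5) + 81)² = (24*(-3 - 25) + 81)² = (24*(-28) + 81)² = (-672 + 81)² = (-591)² = 349281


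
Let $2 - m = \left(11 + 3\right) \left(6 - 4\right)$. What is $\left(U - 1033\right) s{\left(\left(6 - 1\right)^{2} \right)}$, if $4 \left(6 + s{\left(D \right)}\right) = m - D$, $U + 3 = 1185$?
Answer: $- \frac{11175}{4} \approx -2793.8$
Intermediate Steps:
$U = 1182$ ($U = -3 + 1185 = 1182$)
$m = -26$ ($m = 2 - \left(11 + 3\right) \left(6 - 4\right) = 2 - 14 \cdot 2 = 2 - 28 = -26$)
$s{\left(D \right)} = - \frac{25}{2} - \frac{D}{4}$ ($s{\left(D \right)} = -6 + \frac{-26 - D}{4} = -6 - \left(\frac{13}{2} + \frac{D}{4}\right) = - \frac{25}{2} - \frac{D}{4}$)
$\left(U - 1033\right) s{\left(\left(6 - 1\right)^{2} \right)} = \left(1182 - 1033\right) \left(- \frac{25}{2} - \frac{\left(6 - 1\right)^{2}}{4}\right) = 149 \left(- \frac{25}{2} - \frac{5^{2}}{4}\right) = 149 \left(- \frac{25}{2} - \frac{25}{4}\right) = 149 \left(- \frac{75}{4}\right) = - \frac{11175}{4}$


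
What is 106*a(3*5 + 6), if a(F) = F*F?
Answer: 46746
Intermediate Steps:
a(F) = F²
106*a(3*5 + 6) = 106*(3*5 + 6)² = 106*(15 + 6)² = 106*21² = 106*441 = 46746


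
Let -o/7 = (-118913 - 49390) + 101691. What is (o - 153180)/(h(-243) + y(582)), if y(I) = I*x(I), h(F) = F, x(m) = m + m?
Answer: 104368/225735 ≈ 0.46235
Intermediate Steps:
o = 466284 (o = -7*((-118913 - 49390) + 101691) = -7*(-168303 + 101691) = -7*(-66612) = 466284)
x(m) = 2*m
y(I) = 2*I² (y(I) = I*(2*I) = 2*I²)
(o - 153180)/(h(-243) + y(582)) = (466284 - 153180)/(-243 + 2*582²) = 313104/(-243 + 2*338724) = 313104/(-243 + 677448) = 313104/677205 = 313104*(1/677205) = 104368/225735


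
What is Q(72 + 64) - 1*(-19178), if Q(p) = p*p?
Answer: 37674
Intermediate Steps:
Q(p) = p**2
Q(72 + 64) - 1*(-19178) = (72 + 64)**2 - 1*(-19178) = 136**2 + 19178 = 18496 + 19178 = 37674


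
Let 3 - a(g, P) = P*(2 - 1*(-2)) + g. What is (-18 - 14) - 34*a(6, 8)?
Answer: 1158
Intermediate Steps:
a(g, P) = 3 - g - 4*P (a(g, P) = 3 - (P*(2 - 1*(-2)) + g) = 3 - (P*(2 + 2) + g) = 3 - (P*4 + g) = 3 - (4*P + g) = 3 - (g + 4*P) = 3 + (-g - 4*P) = 3 - g - 4*P)
(-18 - 14) - 34*a(6, 8) = (-18 - 14) - 34*(3 - 1*6 - 4*8) = -32 - 34*(3 - 6 - 32) = -32 - 34*(-35) = -32 + 1190 = 1158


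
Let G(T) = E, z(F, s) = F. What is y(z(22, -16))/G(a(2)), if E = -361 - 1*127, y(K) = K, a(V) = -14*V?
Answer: -11/244 ≈ -0.045082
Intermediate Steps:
E = -488 (E = -361 - 127 = -488)
G(T) = -488
y(z(22, -16))/G(a(2)) = 22/(-488) = 22*(-1/488) = -11/244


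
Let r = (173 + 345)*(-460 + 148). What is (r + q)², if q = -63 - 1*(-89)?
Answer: 26111328100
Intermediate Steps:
q = 26 (q = -63 + 89 = 26)
r = -161616 (r = 518*(-312) = -161616)
(r + q)² = (-161616 + 26)² = (-161590)² = 26111328100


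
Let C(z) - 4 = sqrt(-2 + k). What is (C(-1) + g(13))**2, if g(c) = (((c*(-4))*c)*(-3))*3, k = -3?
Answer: (6088 + I*sqrt(5))**2 ≈ 3.7064e+7 + 2.72e+4*I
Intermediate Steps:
g(c) = 36*c**2 (g(c) = (((-4*c)*c)*(-3))*3 = (-4*c**2*(-3))*3 = (12*c**2)*3 = 36*c**2)
C(z) = 4 + I*sqrt(5) (C(z) = 4 + sqrt(-2 - 3) = 4 + sqrt(-5) = 4 + I*sqrt(5))
(C(-1) + g(13))**2 = ((4 + I*sqrt(5)) + 36*13**2)**2 = ((4 + I*sqrt(5)) + 36*169)**2 = ((4 + I*sqrt(5)) + 6084)**2 = (6088 + I*sqrt(5))**2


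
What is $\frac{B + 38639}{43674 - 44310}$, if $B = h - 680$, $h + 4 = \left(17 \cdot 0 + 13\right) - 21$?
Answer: $- \frac{12649}{212} \approx -59.665$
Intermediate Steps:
$h = -12$ ($h = -4 + \left(\left(17 \cdot 0 + 13\right) - 21\right) = -4 + \left(\left(0 + 13\right) - 21\right) = -4 + \left(13 - 21\right) = -4 - 8 = -12$)
$B = -692$ ($B = -12 - 680 = -692$)
$\frac{B + 38639}{43674 - 44310} = \frac{-692 + 38639}{43674 - 44310} = \frac{37947}{-636} = 37947 \left(- \frac{1}{636}\right) = - \frac{12649}{212}$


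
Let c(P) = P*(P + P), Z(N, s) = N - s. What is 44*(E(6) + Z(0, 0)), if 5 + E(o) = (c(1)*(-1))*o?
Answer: -748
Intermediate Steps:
c(P) = 2*P**2 (c(P) = P*(2*P) = 2*P**2)
E(o) = -5 - 2*o (E(o) = -5 + ((2*1**2)*(-1))*o = -5 + ((2*1)*(-1))*o = -5 + (2*(-1))*o = -5 - 2*o)
44*(E(6) + Z(0, 0)) = 44*((-5 - 2*6) + (0 - 1*0)) = 44*((-5 - 12) + (0 + 0)) = 44*(-17 + 0) = 44*(-17) = -748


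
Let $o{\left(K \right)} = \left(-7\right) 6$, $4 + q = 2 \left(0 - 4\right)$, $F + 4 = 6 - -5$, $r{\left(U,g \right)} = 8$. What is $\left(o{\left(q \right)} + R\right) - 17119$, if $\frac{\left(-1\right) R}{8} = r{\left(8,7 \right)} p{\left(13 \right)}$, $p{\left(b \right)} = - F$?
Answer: $-16713$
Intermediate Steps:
$F = 7$ ($F = -4 + \left(6 - -5\right) = -4 + \left(6 + 5\right) = -4 + 11 = 7$)
$q = -12$ ($q = -4 + 2 \left(0 - 4\right) = -4 + 2 \left(-4\right) = -4 - 8 = -12$)
$o{\left(K \right)} = -42$
$p{\left(b \right)} = -7$ ($p{\left(b \right)} = \left(-1\right) 7 = -7$)
$R = 448$ ($R = - 8 \cdot 8 \left(-7\right) = \left(-8\right) \left(-56\right) = 448$)
$\left(o{\left(q \right)} + R\right) - 17119 = \left(-42 + 448\right) - 17119 = 406 - 17119 = -16713$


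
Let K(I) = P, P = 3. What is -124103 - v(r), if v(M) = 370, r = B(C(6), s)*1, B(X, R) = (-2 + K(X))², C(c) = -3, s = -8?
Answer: -124473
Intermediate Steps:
K(I) = 3
B(X, R) = 1 (B(X, R) = (-2 + 3)² = 1² = 1)
r = 1 (r = 1*1 = 1)
-124103 - v(r) = -124103 - 1*370 = -124103 - 370 = -124473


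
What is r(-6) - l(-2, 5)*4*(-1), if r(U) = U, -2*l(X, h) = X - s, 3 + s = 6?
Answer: 4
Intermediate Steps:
s = 3 (s = -3 + 6 = 3)
l(X, h) = 3/2 - X/2 (l(X, h) = -(X - 1*3)/2 = -(X - 3)/2 = -(-3 + X)/2 = 3/2 - X/2)
r(-6) - l(-2, 5)*4*(-1) = -6 - (3/2 - ½*(-2))*4*(-1) = -6 - (3/2 + 1)*4*(-1) = -6 - (5/2)*4*(-1) = -6 - 10*(-1) = -6 - 1*(-10) = -6 + 10 = 4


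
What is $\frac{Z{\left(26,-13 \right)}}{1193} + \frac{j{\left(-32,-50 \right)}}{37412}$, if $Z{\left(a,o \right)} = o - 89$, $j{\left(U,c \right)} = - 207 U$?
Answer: $\frac{1021602}{11158129} \approx 0.091557$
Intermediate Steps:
$Z{\left(a,o \right)} = -89 + o$
$\frac{Z{\left(26,-13 \right)}}{1193} + \frac{j{\left(-32,-50 \right)}}{37412} = \frac{-89 - 13}{1193} + \frac{\left(-207\right) \left(-32\right)}{37412} = \left(-102\right) \frac{1}{1193} + 6624 \cdot \frac{1}{37412} = - \frac{102}{1193} + \frac{1656}{9353} = \frac{1021602}{11158129}$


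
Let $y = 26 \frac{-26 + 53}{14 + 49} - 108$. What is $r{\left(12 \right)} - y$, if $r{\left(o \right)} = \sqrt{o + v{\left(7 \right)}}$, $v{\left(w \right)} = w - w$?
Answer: $\frac{678}{7} + 2 \sqrt{3} \approx 100.32$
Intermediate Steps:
$v{\left(w \right)} = 0$
$y = - \frac{678}{7}$ ($y = 26 \cdot \frac{27}{63} - 108 = 26 \cdot 27 \cdot \frac{1}{63} - 108 = 26 \cdot \frac{3}{7} - 108 = \frac{78}{7} - 108 = - \frac{678}{7} \approx -96.857$)
$r{\left(o \right)} = \sqrt{o}$ ($r{\left(o \right)} = \sqrt{o + 0} = \sqrt{o}$)
$r{\left(12 \right)} - y = \sqrt{12} - - \frac{678}{7} = 2 \sqrt{3} + \frac{678}{7} = \frac{678}{7} + 2 \sqrt{3}$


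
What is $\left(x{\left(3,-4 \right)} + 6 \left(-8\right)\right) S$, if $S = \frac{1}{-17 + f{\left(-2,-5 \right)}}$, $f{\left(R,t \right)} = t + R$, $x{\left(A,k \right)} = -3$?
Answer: $\frac{17}{8} \approx 2.125$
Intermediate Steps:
$f{\left(R,t \right)} = R + t$
$S = - \frac{1}{24}$ ($S = \frac{1}{-17 - 7} = \frac{1}{-24} = - \frac{1}{24} \approx -0.041667$)
$\left(x{\left(3,-4 \right)} + 6 \left(-8\right)\right) S = \left(-3 + 6 \left(-8\right)\right) \left(- \frac{1}{24}\right) = \left(-3 - 48\right) \left(- \frac{1}{24}\right) = \left(-51\right) \left(- \frac{1}{24}\right) = \frac{17}{8}$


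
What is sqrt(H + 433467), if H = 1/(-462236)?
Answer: sqrt(23153869509450949)/231118 ≈ 658.38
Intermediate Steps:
H = -1/462236 ≈ -2.1634e-6
sqrt(H + 433467) = sqrt(-1/462236 + 433467) = sqrt(200364052211/462236) = sqrt(23153869509450949)/231118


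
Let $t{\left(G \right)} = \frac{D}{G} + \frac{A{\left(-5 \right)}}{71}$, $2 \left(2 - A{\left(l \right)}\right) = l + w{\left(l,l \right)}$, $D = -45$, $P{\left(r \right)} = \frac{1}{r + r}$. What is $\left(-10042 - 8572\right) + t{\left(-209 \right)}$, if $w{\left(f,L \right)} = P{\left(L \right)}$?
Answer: $- \frac{5524180001}{296780} \approx -18614.0$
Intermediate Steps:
$P{\left(r \right)} = \frac{1}{2 r}$
$w{\left(f,L \right)} = \frac{1}{2 L}$
$A{\left(l \right)} = 2 - \frac{l}{2} - \frac{1}{4 l}$ ($A{\left(l \right)} = 2 - \frac{l + \frac{1}{2 l}}{2} = 2 - \left(\frac{l}{2} + \frac{1}{4 l}\right) = 2 - \frac{l}{2} - \frac{1}{4 l}$)
$t{\left(G \right)} = \frac{91}{1420} - \frac{45}{G}$ ($t{\left(G \right)} = - \frac{45}{G} + \frac{2 - - \frac{5}{2} - \frac{1}{4 \left(-5\right)}}{71} = - \frac{45}{G} + \left(2 + \frac{5}{2} - - \frac{1}{20}\right) \frac{1}{71} = - \frac{45}{G} + \left(2 + \frac{5}{2} + \frac{1}{20}\right) \frac{1}{71} = - \frac{45}{G} + \frac{91}{20} \cdot \frac{1}{71} = - \frac{45}{G} + \frac{91}{1420} = \frac{91}{1420} - \frac{45}{G}$)
$\left(-10042 - 8572\right) + t{\left(-209 \right)} = \left(-10042 - 8572\right) - \left(- \frac{91}{1420} + \frac{45}{-209}\right) = \left(-10042 - 8572\right) + \left(\frac{91}{1420} - - \frac{45}{209}\right) = -18614 + \left(\frac{91}{1420} + \frac{45}{209}\right) = -18614 + \frac{82919}{296780} = - \frac{5524180001}{296780}$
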